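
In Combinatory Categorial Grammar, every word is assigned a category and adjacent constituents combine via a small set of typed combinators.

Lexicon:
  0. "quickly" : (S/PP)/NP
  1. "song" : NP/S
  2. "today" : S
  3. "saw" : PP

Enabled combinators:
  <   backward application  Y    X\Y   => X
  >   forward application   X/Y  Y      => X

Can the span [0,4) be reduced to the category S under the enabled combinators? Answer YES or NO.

[0,4] S   >
  [0,3] S/PP   >
    [0,1] "quickly" : (S/PP)/NP
    [1,3] NP   >
      [1,2] "song" : NP/S
      [2,3] "today" : S
  [3,4] "saw" : PP

YES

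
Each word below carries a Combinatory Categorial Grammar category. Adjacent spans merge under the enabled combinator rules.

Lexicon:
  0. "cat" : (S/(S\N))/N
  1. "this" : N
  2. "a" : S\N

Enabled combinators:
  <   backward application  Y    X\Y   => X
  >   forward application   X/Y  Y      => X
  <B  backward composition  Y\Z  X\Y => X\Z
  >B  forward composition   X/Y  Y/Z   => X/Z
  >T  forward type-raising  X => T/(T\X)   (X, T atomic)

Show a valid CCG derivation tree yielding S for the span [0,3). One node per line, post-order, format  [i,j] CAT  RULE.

[0,1] (S/(S\N))/N  lex  "cat"
[1,2] N  lex  "this"
[0,2] S/(S\N)  >  k=1
[2,3] S\N  lex  "a"
[0,3] S  >  k=2

[0,3] S   >
  [0,2] S/(S\N)   >
    [0,1] "cat" : (S/(S\N))/N
    [1,2] "this" : N
  [2,3] "a" : S\N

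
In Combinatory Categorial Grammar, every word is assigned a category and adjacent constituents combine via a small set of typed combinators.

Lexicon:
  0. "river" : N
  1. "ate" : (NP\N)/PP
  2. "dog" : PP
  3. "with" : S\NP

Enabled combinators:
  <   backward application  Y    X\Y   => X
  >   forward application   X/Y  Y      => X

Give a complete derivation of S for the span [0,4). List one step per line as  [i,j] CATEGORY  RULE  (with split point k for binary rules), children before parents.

[0,4] S   <
  [0,3] NP   <
    [0,1] "river" : N
    [1,3] NP\N   >
      [1,2] "ate" : (NP\N)/PP
      [2,3] "dog" : PP
  [3,4] "with" : S\NP

[0,1] N  lex  "river"
[1,2] (NP\N)/PP  lex  "ate"
[2,3] PP  lex  "dog"
[1,3] NP\N  >  k=2
[0,3] NP  <  k=1
[3,4] S\NP  lex  "with"
[0,4] S  <  k=3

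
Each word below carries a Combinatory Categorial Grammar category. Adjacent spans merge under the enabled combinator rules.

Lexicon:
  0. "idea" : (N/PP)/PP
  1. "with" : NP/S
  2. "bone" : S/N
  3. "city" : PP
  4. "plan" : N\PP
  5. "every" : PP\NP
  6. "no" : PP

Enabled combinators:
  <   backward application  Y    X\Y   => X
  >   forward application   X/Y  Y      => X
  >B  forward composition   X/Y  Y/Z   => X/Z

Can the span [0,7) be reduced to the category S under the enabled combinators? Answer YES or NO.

(N/PP)/PP NP/S S/N PP N\PP PP\NP PP
CKY chart[0,7] = {N}; S ∉ chart

NO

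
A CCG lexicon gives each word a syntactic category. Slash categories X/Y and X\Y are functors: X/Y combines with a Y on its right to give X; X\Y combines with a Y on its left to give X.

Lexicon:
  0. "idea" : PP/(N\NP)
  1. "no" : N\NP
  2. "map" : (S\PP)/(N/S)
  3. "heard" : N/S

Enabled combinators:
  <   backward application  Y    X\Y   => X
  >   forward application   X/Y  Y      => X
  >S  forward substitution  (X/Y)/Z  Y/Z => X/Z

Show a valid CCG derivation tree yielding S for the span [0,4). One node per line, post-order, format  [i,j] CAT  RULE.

[0,1] PP/(N\NP)  lex  "idea"
[1,2] N\NP  lex  "no"
[0,2] PP  >  k=1
[2,3] (S\PP)/(N/S)  lex  "map"
[3,4] N/S  lex  "heard"
[2,4] S\PP  >  k=3
[0,4] S  <  k=2

[0,4] S   <
  [0,2] PP   >
    [0,1] "idea" : PP/(N\NP)
    [1,2] "no" : N\NP
  [2,4] S\PP   >
    [2,3] "map" : (S\PP)/(N/S)
    [3,4] "heard" : N/S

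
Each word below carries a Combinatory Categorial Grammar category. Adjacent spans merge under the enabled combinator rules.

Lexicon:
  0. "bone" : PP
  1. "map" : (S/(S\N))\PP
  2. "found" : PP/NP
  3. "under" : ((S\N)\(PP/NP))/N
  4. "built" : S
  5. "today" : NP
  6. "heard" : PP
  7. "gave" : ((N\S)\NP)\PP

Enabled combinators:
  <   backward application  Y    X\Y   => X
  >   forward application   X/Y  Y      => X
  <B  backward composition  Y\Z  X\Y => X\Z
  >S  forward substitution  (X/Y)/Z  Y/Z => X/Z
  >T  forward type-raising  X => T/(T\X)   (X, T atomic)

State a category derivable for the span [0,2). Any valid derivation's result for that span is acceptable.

S/(S\N)

[0,8] S   >
  [0,2] S/(S\N)   <
    [0,1] "bone" : PP
    [1,2] "map" : (S/(S\N))\PP
  [2,8] S\N   <
    [2,3] "found" : PP/NP
    [3,8] (S\N)\(PP/NP)   >
      [3,4] "under" : ((S\N)\(PP/NP))/N
      [4,8] N   <
        [4,5] "built" : S
        [5,8] N\S   <
          [5,6] "today" : NP
          [6,8] (N\S)\NP   <
            [6,7] "heard" : PP
            [7,8] "gave" : ((N\S)\NP)\PP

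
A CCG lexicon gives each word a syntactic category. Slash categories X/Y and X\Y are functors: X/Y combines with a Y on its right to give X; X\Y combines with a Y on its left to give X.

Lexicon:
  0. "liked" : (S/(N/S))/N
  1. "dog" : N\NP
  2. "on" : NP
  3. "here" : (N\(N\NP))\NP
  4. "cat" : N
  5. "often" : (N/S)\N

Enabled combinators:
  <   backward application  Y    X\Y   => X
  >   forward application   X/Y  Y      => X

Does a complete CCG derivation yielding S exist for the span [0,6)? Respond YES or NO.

[0,6] S   >
  [0,4] S/(N/S)   >
    [0,1] "liked" : (S/(N/S))/N
    [1,4] N   <
      [1,2] "dog" : N\NP
      [2,4] N\(N\NP)   <
        [2,3] "on" : NP
        [3,4] "here" : (N\(N\NP))\NP
  [4,6] N/S   <
    [4,5] "cat" : N
    [5,6] "often" : (N/S)\N

YES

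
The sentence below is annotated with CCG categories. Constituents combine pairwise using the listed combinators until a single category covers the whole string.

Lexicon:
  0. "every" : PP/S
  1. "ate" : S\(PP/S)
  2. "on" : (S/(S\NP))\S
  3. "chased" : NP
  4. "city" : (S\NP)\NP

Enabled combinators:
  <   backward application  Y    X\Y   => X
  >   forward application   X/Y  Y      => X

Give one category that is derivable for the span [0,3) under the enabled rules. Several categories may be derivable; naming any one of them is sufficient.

S/(S\NP)

[0,5] S   >
  [0,3] S/(S\NP)   <
    [0,2] S   <
      [0,1] "every" : PP/S
      [1,2] "ate" : S\(PP/S)
    [2,3] "on" : (S/(S\NP))\S
  [3,5] S\NP   <
    [3,4] "chased" : NP
    [4,5] "city" : (S\NP)\NP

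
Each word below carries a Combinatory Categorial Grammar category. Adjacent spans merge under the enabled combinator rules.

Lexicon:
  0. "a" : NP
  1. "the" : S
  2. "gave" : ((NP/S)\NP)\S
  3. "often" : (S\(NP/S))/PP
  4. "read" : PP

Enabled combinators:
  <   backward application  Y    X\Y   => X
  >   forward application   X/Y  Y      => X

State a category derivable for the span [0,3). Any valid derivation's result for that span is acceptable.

[0,5] S   <
  [0,3] NP/S   <
    [0,1] "a" : NP
    [1,3] (NP/S)\NP   <
      [1,2] "the" : S
      [2,3] "gave" : ((NP/S)\NP)\S
  [3,5] S\(NP/S)   >
    [3,4] "often" : (S\(NP/S))/PP
    [4,5] "read" : PP

NP/S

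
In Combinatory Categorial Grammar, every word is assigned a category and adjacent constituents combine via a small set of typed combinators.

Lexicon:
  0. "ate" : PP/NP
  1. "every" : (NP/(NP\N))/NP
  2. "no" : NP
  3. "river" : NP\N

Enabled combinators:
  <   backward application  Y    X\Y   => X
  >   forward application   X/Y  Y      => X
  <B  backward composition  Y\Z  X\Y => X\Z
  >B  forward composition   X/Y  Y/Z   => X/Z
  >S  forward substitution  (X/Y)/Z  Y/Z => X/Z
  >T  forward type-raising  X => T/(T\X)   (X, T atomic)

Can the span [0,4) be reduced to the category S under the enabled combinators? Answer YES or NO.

NO

PP/NP (NP/(NP\N))/NP NP NP\N
CKY chart[0,4] = {N/(N\PP), NP/(NP\PP), PP, PP/(NP\NP), PP/(PP\PP), S/(S\PP)}; S ∉ chart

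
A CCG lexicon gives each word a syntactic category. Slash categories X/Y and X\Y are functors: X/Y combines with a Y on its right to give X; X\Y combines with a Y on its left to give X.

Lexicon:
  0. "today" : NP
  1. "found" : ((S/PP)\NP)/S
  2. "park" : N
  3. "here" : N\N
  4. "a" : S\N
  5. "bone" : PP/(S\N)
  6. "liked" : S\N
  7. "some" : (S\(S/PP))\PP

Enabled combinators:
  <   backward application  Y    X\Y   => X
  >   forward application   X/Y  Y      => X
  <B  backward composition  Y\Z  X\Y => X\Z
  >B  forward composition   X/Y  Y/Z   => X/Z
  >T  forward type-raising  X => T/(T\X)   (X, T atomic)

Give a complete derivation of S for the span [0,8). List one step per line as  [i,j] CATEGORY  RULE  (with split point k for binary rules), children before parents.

[0,8] S   >
  [0,1] S/(S\NP)   >T
    [0,1] "today" : NP
  [1,8] S\NP   <B
    [1,5] (S/PP)\NP   >
      [1,2] "found" : ((S/PP)\NP)/S
      [2,5] S   >
        [2,3] S/(S\N)   >T
          [2,3] "park" : N
        [3,5] S\N   <B
          [3,4] "here" : N\N
          [4,5] "a" : S\N
    [5,8] S\(S/PP)   <
      [5,7] PP   >
        [5,6] "bone" : PP/(S\N)
        [6,7] "liked" : S\N
      [7,8] "some" : (S\(S/PP))\PP

[0,1] NP  lex  "today"
[0,1] S/(S\NP)  >T
[1,2] ((S/PP)\NP)/S  lex  "found"
[2,3] N  lex  "park"
[2,3] S/(S\N)  >T
[3,4] N\N  lex  "here"
[4,5] S\N  lex  "a"
[3,5] S\N  <B  k=4
[2,5] S  >  k=3
[1,5] (S/PP)\NP  >  k=2
[5,6] PP/(S\N)  lex  "bone"
[6,7] S\N  lex  "liked"
[5,7] PP  >  k=6
[7,8] (S\(S/PP))\PP  lex  "some"
[5,8] S\(S/PP)  <  k=7
[1,8] S\NP  <B  k=5
[0,8] S  >  k=1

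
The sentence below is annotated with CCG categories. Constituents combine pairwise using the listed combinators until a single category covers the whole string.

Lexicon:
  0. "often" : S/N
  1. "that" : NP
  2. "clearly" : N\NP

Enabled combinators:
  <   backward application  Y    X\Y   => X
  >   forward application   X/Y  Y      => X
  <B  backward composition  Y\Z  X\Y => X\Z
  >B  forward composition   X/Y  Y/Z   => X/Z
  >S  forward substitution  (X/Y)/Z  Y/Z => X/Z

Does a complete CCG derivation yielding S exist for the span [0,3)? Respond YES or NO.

YES

[0,3] S   >
  [0,1] "often" : S/N
  [1,3] N   <
    [1,2] "that" : NP
    [2,3] "clearly" : N\NP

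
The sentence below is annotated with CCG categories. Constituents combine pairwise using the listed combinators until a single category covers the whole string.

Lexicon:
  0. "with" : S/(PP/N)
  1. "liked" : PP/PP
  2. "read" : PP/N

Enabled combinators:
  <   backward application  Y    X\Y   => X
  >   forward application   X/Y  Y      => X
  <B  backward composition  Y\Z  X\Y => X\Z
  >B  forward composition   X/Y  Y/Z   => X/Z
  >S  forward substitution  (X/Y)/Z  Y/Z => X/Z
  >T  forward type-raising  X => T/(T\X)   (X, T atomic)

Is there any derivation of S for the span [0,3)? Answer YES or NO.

YES

[0,3] S   >
  [0,1] "with" : S/(PP/N)
  [1,3] PP/N   >B
    [1,2] "liked" : PP/PP
    [2,3] "read" : PP/N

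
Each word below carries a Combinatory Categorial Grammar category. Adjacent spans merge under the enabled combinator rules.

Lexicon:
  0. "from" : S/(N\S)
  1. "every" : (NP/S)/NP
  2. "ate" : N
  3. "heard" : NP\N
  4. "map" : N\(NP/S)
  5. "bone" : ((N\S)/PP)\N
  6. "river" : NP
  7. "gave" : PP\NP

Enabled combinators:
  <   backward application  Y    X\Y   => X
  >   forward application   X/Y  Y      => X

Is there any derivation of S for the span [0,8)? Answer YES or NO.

YES

[0,8] S   >
  [0,1] "from" : S/(N\S)
  [1,8] N\S   >
    [1,6] (N\S)/PP   <
      [1,5] N   <
        [1,4] NP/S   >
          [1,2] "every" : (NP/S)/NP
          [2,4] NP   <
            [2,3] "ate" : N
            [3,4] "heard" : NP\N
        [4,5] "map" : N\(NP/S)
      [5,6] "bone" : ((N\S)/PP)\N
    [6,8] PP   <
      [6,7] "river" : NP
      [7,8] "gave" : PP\NP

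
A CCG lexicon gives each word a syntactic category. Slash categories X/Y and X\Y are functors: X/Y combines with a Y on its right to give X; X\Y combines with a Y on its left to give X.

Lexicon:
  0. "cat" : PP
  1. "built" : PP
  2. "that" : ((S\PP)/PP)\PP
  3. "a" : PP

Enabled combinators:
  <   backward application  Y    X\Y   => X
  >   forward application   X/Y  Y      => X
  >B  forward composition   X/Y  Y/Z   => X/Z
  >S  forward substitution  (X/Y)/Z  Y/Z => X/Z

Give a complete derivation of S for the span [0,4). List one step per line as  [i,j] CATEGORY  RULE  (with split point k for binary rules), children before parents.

[0,1] PP  lex  "cat"
[1,2] PP  lex  "built"
[2,3] ((S\PP)/PP)\PP  lex  "that"
[1,3] (S\PP)/PP  <  k=2
[3,4] PP  lex  "a"
[1,4] S\PP  >  k=3
[0,4] S  <  k=1

[0,4] S   <
  [0,1] "cat" : PP
  [1,4] S\PP   >
    [1,3] (S\PP)/PP   <
      [1,2] "built" : PP
      [2,3] "that" : ((S\PP)/PP)\PP
    [3,4] "a" : PP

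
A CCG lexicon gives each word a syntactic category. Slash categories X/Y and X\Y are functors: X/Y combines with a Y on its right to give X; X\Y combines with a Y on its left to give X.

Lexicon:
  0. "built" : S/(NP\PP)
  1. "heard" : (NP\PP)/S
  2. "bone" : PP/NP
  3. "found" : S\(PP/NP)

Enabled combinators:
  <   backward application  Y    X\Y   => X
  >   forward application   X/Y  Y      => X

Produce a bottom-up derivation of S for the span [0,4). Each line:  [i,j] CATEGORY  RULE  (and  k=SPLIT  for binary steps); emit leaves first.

[0,1] S/(NP\PP)  lex  "built"
[1,2] (NP\PP)/S  lex  "heard"
[2,3] PP/NP  lex  "bone"
[3,4] S\(PP/NP)  lex  "found"
[2,4] S  <  k=3
[1,4] NP\PP  >  k=2
[0,4] S  >  k=1

[0,4] S   >
  [0,1] "built" : S/(NP\PP)
  [1,4] NP\PP   >
    [1,2] "heard" : (NP\PP)/S
    [2,4] S   <
      [2,3] "bone" : PP/NP
      [3,4] "found" : S\(PP/NP)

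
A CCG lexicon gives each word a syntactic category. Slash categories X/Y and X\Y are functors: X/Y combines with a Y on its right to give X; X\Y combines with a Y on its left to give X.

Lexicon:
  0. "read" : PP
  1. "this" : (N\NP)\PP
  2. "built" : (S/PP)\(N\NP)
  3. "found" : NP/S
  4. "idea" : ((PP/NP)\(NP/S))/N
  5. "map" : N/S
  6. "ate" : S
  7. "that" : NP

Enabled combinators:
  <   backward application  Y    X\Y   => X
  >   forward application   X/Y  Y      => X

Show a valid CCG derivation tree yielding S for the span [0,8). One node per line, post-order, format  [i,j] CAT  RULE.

[0,8] S   >
  [0,3] S/PP   <
    [0,2] N\NP   <
      [0,1] "read" : PP
      [1,2] "this" : (N\NP)\PP
    [2,3] "built" : (S/PP)\(N\NP)
  [3,8] PP   >
    [3,7] PP/NP   <
      [3,4] "found" : NP/S
      [4,7] (PP/NP)\(NP/S)   >
        [4,5] "idea" : ((PP/NP)\(NP/S))/N
        [5,7] N   >
          [5,6] "map" : N/S
          [6,7] "ate" : S
    [7,8] "that" : NP

[0,1] PP  lex  "read"
[1,2] (N\NP)\PP  lex  "this"
[0,2] N\NP  <  k=1
[2,3] (S/PP)\(N\NP)  lex  "built"
[0,3] S/PP  <  k=2
[3,4] NP/S  lex  "found"
[4,5] ((PP/NP)\(NP/S))/N  lex  "idea"
[5,6] N/S  lex  "map"
[6,7] S  lex  "ate"
[5,7] N  >  k=6
[4,7] (PP/NP)\(NP/S)  >  k=5
[3,7] PP/NP  <  k=4
[7,8] NP  lex  "that"
[3,8] PP  >  k=7
[0,8] S  >  k=3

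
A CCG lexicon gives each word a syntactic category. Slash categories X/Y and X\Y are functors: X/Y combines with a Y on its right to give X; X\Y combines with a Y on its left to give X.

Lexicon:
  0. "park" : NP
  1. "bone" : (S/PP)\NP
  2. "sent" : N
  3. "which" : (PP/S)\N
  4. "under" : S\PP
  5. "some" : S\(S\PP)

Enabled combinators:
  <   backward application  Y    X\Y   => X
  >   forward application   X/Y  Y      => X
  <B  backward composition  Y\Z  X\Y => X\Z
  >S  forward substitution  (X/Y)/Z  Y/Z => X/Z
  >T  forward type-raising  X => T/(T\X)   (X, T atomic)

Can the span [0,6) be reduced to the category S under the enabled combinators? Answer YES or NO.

[0,6] S   >
  [0,2] S/PP   <
    [0,1] "park" : NP
    [1,2] "bone" : (S/PP)\NP
  [2,6] PP   >
    [2,4] PP/S   <
      [2,3] "sent" : N
      [3,4] "which" : (PP/S)\N
    [4,6] S   <
      [4,5] "under" : S\PP
      [5,6] "some" : S\(S\PP)

YES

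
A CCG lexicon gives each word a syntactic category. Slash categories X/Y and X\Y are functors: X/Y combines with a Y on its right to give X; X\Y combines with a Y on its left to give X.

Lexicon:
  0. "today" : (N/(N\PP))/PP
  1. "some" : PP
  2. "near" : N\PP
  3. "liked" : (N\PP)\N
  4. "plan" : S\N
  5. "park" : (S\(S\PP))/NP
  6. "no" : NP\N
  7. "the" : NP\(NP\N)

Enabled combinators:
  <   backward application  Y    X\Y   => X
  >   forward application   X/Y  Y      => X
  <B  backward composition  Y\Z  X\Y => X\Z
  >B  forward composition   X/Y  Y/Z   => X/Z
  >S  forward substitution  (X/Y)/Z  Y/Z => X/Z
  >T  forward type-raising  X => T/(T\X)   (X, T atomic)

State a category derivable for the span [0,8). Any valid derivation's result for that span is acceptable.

[0,8] S   <
  [0,5] S\PP   <B
    [0,4] N\PP   <
      [0,3] N   >
        [0,2] N/(N\PP)   >
          [0,1] "today" : (N/(N\PP))/PP
          [1,2] "some" : PP
        [2,3] "near" : N\PP
      [3,4] "liked" : (N\PP)\N
    [4,5] "plan" : S\N
  [5,8] S\(S\PP)   >
    [5,6] "park" : (S\(S\PP))/NP
    [6,8] NP   <
      [6,7] "no" : NP\N
      [7,8] "the" : NP\(NP\N)

S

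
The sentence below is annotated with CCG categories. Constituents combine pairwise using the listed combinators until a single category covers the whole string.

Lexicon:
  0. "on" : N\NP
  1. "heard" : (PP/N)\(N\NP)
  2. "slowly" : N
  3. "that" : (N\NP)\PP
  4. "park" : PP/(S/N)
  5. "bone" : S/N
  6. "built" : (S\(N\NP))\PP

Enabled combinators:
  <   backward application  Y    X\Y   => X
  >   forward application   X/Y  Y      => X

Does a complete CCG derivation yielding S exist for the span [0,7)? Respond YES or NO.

YES

[0,7] S   <
  [0,4] N\NP   <
    [0,3] PP   >
      [0,2] PP/N   <
        [0,1] "on" : N\NP
        [1,2] "heard" : (PP/N)\(N\NP)
      [2,3] "slowly" : N
    [3,4] "that" : (N\NP)\PP
  [4,7] S\(N\NP)   <
    [4,6] PP   >
      [4,5] "park" : PP/(S/N)
      [5,6] "bone" : S/N
    [6,7] "built" : (S\(N\NP))\PP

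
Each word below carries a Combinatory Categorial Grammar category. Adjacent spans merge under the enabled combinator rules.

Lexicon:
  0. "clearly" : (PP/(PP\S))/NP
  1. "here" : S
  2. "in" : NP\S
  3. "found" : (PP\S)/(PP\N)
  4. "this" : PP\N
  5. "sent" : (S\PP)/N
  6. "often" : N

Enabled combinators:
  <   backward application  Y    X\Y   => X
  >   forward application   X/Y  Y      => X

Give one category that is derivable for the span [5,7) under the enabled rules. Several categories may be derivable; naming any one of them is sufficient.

[0,7] S   <
  [0,5] PP   >
    [0,3] PP/(PP\S)   >
      [0,1] "clearly" : (PP/(PP\S))/NP
      [1,3] NP   <
        [1,2] "here" : S
        [2,3] "in" : NP\S
    [3,5] PP\S   >
      [3,4] "found" : (PP\S)/(PP\N)
      [4,5] "this" : PP\N
  [5,7] S\PP   >
    [5,6] "sent" : (S\PP)/N
    [6,7] "often" : N

S\PP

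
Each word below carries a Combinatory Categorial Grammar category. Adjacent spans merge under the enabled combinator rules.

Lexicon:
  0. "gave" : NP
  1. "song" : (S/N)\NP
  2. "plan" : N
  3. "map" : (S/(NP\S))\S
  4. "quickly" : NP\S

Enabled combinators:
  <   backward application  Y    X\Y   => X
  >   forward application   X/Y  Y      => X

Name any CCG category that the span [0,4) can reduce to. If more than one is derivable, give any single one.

S/(NP\S)

[0,5] S   >
  [0,4] S/(NP\S)   <
    [0,3] S   >
      [0,2] S/N   <
        [0,1] "gave" : NP
        [1,2] "song" : (S/N)\NP
      [2,3] "plan" : N
    [3,4] "map" : (S/(NP\S))\S
  [4,5] "quickly" : NP\S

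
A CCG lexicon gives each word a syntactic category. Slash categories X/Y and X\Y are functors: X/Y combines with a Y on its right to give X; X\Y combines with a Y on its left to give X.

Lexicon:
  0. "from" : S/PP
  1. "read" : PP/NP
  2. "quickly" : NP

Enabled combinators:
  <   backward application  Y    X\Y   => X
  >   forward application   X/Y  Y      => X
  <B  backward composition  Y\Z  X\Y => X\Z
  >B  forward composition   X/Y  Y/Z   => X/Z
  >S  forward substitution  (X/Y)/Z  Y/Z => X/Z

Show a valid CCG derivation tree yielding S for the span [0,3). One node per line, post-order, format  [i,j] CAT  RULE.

[0,1] S/PP  lex  "from"
[1,2] PP/NP  lex  "read"
[2,3] NP  lex  "quickly"
[1,3] PP  >  k=2
[0,3] S  >  k=1

[0,3] S   >
  [0,1] "from" : S/PP
  [1,3] PP   >
    [1,2] "read" : PP/NP
    [2,3] "quickly" : NP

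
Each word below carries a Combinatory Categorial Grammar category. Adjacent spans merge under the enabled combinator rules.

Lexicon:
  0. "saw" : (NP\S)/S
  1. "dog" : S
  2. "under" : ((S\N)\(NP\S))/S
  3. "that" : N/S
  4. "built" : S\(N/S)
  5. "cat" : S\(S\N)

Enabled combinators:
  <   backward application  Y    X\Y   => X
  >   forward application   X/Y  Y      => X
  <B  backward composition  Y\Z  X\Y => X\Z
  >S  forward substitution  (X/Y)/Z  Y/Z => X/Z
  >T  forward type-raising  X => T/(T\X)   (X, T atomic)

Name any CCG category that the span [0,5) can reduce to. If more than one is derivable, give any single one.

[0,6] S   <
  [0,5] S\N   <
    [0,2] NP\S   >
      [0,1] "saw" : (NP\S)/S
      [1,2] "dog" : S
    [2,5] (S\N)\(NP\S)   >
      [2,3] "under" : ((S\N)\(NP\S))/S
      [3,5] S   <
        [3,4] "that" : N/S
        [4,5] "built" : S\(N/S)
  [5,6] "cat" : S\(S\N)

S\N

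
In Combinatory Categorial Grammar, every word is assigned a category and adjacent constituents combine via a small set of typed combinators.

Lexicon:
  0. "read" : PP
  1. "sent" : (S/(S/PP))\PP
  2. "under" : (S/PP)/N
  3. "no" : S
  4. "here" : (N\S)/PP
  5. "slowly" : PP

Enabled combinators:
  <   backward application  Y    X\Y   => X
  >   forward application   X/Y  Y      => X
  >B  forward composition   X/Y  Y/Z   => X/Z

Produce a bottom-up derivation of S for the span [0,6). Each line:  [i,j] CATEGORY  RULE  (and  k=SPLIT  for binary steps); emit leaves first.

[0,1] PP  lex  "read"
[1,2] (S/(S/PP))\PP  lex  "sent"
[0,2] S/(S/PP)  <  k=1
[2,3] (S/PP)/N  lex  "under"
[3,4] S  lex  "no"
[4,5] (N\S)/PP  lex  "here"
[5,6] PP  lex  "slowly"
[4,6] N\S  >  k=5
[3,6] N  <  k=4
[2,6] S/PP  >  k=3
[0,6] S  >  k=2

[0,6] S   >
  [0,2] S/(S/PP)   <
    [0,1] "read" : PP
    [1,2] "sent" : (S/(S/PP))\PP
  [2,6] S/PP   >
    [2,3] "under" : (S/PP)/N
    [3,6] N   <
      [3,4] "no" : S
      [4,6] N\S   >
        [4,5] "here" : (N\S)/PP
        [5,6] "slowly" : PP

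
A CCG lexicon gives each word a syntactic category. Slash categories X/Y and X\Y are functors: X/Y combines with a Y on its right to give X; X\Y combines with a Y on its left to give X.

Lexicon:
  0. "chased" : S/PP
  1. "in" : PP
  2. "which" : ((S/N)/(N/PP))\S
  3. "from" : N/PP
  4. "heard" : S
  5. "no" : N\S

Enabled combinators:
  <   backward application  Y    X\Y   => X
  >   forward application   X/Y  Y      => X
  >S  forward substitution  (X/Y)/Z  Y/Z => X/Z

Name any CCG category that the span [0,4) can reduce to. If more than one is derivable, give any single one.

S/N

[0,6] S   >
  [0,4] S/N   >
    [0,3] (S/N)/(N/PP)   <
      [0,2] S   >
        [0,1] "chased" : S/PP
        [1,2] "in" : PP
      [2,3] "which" : ((S/N)/(N/PP))\S
    [3,4] "from" : N/PP
  [4,6] N   <
    [4,5] "heard" : S
    [5,6] "no" : N\S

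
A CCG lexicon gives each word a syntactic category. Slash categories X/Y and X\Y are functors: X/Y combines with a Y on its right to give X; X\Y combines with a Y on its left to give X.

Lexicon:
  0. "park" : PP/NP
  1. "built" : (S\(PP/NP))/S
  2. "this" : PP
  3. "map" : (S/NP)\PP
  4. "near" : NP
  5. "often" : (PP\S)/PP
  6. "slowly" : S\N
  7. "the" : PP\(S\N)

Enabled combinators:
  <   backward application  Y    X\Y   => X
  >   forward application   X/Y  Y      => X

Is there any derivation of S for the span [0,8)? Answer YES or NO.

PP/NP (S\(PP/NP))/S PP (S/NP)\PP NP (PP\S)/PP S\N PP\(S\N)
CKY chart[0,8] = {PP}; S ∉ chart

NO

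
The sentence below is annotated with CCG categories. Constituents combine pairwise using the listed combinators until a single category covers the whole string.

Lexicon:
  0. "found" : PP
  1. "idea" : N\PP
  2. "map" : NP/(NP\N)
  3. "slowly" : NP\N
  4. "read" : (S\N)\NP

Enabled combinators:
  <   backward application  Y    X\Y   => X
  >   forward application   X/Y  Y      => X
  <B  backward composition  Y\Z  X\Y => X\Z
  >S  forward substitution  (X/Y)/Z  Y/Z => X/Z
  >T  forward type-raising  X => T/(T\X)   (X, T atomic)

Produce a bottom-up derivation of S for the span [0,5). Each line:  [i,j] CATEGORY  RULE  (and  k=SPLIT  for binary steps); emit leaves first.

[0,5] S   <
  [0,2] N   <
    [0,1] "found" : PP
    [1,2] "idea" : N\PP
  [2,5] S\N   <
    [2,4] NP   >
      [2,3] "map" : NP/(NP\N)
      [3,4] "slowly" : NP\N
    [4,5] "read" : (S\N)\NP

[0,1] PP  lex  "found"
[1,2] N\PP  lex  "idea"
[0,2] N  <  k=1
[2,3] NP/(NP\N)  lex  "map"
[3,4] NP\N  lex  "slowly"
[2,4] NP  >  k=3
[4,5] (S\N)\NP  lex  "read"
[2,5] S\N  <  k=4
[0,5] S  <  k=2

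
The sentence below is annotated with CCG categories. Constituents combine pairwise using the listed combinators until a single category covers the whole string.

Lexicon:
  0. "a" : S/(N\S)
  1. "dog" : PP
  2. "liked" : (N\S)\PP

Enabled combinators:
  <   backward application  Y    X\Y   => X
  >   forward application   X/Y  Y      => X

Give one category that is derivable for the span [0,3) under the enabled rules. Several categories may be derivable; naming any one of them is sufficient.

[0,3] S   >
  [0,1] "a" : S/(N\S)
  [1,3] N\S   <
    [1,2] "dog" : PP
    [2,3] "liked" : (N\S)\PP

S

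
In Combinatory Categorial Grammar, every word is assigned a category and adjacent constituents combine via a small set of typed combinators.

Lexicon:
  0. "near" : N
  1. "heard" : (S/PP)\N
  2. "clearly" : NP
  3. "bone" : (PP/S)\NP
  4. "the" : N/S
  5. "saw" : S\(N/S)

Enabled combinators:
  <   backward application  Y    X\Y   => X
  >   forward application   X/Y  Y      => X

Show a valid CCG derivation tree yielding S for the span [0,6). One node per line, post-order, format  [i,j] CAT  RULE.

[0,1] N  lex  "near"
[1,2] (S/PP)\N  lex  "heard"
[0,2] S/PP  <  k=1
[2,3] NP  lex  "clearly"
[3,4] (PP/S)\NP  lex  "bone"
[2,4] PP/S  <  k=3
[4,5] N/S  lex  "the"
[5,6] S\(N/S)  lex  "saw"
[4,6] S  <  k=5
[2,6] PP  >  k=4
[0,6] S  >  k=2

[0,6] S   >
  [0,2] S/PP   <
    [0,1] "near" : N
    [1,2] "heard" : (S/PP)\N
  [2,6] PP   >
    [2,4] PP/S   <
      [2,3] "clearly" : NP
      [3,4] "bone" : (PP/S)\NP
    [4,6] S   <
      [4,5] "the" : N/S
      [5,6] "saw" : S\(N/S)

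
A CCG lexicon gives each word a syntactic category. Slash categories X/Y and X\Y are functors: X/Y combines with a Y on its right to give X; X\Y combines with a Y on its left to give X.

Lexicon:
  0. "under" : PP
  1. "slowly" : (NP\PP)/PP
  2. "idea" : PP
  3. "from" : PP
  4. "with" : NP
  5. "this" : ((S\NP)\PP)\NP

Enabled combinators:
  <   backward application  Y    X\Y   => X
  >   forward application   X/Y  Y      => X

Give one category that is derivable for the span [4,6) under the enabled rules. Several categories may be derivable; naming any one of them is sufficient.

[0,6] S   <
  [0,3] NP   <
    [0,1] "under" : PP
    [1,3] NP\PP   >
      [1,2] "slowly" : (NP\PP)/PP
      [2,3] "idea" : PP
  [3,6] S\NP   <
    [3,4] "from" : PP
    [4,6] (S\NP)\PP   <
      [4,5] "with" : NP
      [5,6] "this" : ((S\NP)\PP)\NP

(S\NP)\PP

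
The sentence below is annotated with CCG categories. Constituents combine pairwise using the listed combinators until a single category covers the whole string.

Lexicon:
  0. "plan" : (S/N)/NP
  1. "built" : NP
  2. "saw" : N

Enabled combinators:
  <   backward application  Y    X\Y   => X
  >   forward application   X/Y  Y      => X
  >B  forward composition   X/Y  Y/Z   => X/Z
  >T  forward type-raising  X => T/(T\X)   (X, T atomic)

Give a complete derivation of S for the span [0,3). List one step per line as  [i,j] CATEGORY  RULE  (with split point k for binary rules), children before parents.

[0,3] S   >
  [0,2] S/N   >
    [0,1] "plan" : (S/N)/NP
    [1,2] "built" : NP
  [2,3] "saw" : N

[0,1] (S/N)/NP  lex  "plan"
[1,2] NP  lex  "built"
[0,2] S/N  >  k=1
[2,3] N  lex  "saw"
[0,3] S  >  k=2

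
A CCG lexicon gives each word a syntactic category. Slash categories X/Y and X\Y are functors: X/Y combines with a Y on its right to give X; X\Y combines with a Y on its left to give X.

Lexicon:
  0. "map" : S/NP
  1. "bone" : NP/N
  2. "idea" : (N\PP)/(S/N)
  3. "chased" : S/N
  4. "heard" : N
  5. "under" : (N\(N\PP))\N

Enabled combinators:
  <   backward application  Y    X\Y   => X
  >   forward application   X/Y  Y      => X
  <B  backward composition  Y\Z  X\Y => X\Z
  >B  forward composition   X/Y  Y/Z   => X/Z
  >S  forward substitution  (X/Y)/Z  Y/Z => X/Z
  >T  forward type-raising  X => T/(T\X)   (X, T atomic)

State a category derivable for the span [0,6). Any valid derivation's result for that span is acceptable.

[0,6] S   >
  [0,2] S/N   >B
    [0,1] "map" : S/NP
    [1,2] "bone" : NP/N
  [2,6] N   <
    [2,4] N\PP   >
      [2,3] "idea" : (N\PP)/(S/N)
      [3,4] "chased" : S/N
    [4,6] N\(N\PP)   <
      [4,5] "heard" : N
      [5,6] "under" : (N\(N\PP))\N

S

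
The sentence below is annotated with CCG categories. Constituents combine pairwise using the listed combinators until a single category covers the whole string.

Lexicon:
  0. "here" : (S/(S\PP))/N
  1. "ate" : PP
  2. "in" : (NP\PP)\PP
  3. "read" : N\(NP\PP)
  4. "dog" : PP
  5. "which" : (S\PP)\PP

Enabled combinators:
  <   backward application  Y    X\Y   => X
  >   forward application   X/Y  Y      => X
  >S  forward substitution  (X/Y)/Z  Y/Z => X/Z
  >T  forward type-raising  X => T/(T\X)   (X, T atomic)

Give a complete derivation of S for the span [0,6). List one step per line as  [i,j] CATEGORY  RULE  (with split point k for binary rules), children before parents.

[0,6] S   >
  [0,4] S/(S\PP)   >
    [0,1] "here" : (S/(S\PP))/N
    [1,4] N   <
      [1,3] NP\PP   <
        [1,2] "ate" : PP
        [2,3] "in" : (NP\PP)\PP
      [3,4] "read" : N\(NP\PP)
  [4,6] S\PP   <
    [4,5] "dog" : PP
    [5,6] "which" : (S\PP)\PP

[0,1] (S/(S\PP))/N  lex  "here"
[1,2] PP  lex  "ate"
[2,3] (NP\PP)\PP  lex  "in"
[1,3] NP\PP  <  k=2
[3,4] N\(NP\PP)  lex  "read"
[1,4] N  <  k=3
[0,4] S/(S\PP)  >  k=1
[4,5] PP  lex  "dog"
[5,6] (S\PP)\PP  lex  "which"
[4,6] S\PP  <  k=5
[0,6] S  >  k=4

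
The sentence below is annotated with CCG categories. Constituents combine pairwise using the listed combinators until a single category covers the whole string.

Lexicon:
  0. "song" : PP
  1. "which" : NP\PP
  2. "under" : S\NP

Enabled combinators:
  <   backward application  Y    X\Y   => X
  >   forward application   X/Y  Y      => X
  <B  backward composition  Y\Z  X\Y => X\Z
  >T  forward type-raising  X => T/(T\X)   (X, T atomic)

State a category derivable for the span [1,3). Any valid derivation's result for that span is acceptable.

S\PP

[0,3] S   >
  [0,1] S/(S\PP)   >T
    [0,1] "song" : PP
  [1,3] S\PP   <B
    [1,2] "which" : NP\PP
    [2,3] "under" : S\NP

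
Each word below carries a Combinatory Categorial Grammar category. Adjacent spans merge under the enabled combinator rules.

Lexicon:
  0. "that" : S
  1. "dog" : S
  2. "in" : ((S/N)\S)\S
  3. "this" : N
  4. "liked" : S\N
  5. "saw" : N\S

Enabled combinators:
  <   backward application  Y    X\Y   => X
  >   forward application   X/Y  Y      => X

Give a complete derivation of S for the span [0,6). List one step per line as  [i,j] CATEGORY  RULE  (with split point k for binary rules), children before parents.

[0,6] S   >
  [0,3] S/N   <
    [0,1] "that" : S
    [1,3] (S/N)\S   <
      [1,2] "dog" : S
      [2,3] "in" : ((S/N)\S)\S
  [3,6] N   <
    [3,5] S   <
      [3,4] "this" : N
      [4,5] "liked" : S\N
    [5,6] "saw" : N\S

[0,1] S  lex  "that"
[1,2] S  lex  "dog"
[2,3] ((S/N)\S)\S  lex  "in"
[1,3] (S/N)\S  <  k=2
[0,3] S/N  <  k=1
[3,4] N  lex  "this"
[4,5] S\N  lex  "liked"
[3,5] S  <  k=4
[5,6] N\S  lex  "saw"
[3,6] N  <  k=5
[0,6] S  >  k=3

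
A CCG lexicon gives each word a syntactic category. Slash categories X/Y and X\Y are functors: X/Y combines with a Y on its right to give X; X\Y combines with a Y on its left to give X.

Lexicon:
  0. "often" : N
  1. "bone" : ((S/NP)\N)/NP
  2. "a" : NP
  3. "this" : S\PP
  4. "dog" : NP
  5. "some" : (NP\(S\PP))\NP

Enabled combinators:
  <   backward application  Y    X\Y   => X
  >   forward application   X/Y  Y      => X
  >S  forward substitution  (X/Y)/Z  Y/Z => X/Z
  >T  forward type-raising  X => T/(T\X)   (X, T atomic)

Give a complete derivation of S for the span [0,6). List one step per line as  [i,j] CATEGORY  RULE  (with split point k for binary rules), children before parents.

[0,1] N  lex  "often"
[1,2] ((S/NP)\N)/NP  lex  "bone"
[2,3] NP  lex  "a"
[1,3] (S/NP)\N  >  k=2
[0,3] S/NP  <  k=1
[3,4] S\PP  lex  "this"
[4,5] NP  lex  "dog"
[5,6] (NP\(S\PP))\NP  lex  "some"
[4,6] NP\(S\PP)  <  k=5
[3,6] NP  <  k=4
[0,6] S  >  k=3

[0,6] S   >
  [0,3] S/NP   <
    [0,1] "often" : N
    [1,3] (S/NP)\N   >
      [1,2] "bone" : ((S/NP)\N)/NP
      [2,3] "a" : NP
  [3,6] NP   <
    [3,4] "this" : S\PP
    [4,6] NP\(S\PP)   <
      [4,5] "dog" : NP
      [5,6] "some" : (NP\(S\PP))\NP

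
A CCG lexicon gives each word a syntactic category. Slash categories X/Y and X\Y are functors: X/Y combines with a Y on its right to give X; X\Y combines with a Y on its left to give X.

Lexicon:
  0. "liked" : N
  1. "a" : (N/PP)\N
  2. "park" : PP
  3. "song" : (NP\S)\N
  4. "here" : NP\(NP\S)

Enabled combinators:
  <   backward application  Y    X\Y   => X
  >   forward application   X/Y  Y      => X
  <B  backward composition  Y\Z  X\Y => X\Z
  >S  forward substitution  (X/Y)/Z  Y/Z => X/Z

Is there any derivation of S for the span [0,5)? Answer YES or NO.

N (N/PP)\N PP (NP\S)\N NP\(NP\S)
CKY chart[0,5] = {NP}; S ∉ chart

NO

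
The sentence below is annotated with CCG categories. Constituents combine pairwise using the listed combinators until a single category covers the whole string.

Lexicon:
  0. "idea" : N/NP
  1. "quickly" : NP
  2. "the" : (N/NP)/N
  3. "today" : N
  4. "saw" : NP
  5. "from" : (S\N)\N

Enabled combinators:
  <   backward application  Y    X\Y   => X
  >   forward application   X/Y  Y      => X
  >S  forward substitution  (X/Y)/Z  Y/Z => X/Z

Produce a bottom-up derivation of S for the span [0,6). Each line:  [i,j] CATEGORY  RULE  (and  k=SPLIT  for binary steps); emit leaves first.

[0,6] S   <
  [0,2] N   >
    [0,1] "idea" : N/NP
    [1,2] "quickly" : NP
  [2,6] S\N   <
    [2,5] N   >
      [2,4] N/NP   >
        [2,3] "the" : (N/NP)/N
        [3,4] "today" : N
      [4,5] "saw" : NP
    [5,6] "from" : (S\N)\N

[0,1] N/NP  lex  "idea"
[1,2] NP  lex  "quickly"
[0,2] N  >  k=1
[2,3] (N/NP)/N  lex  "the"
[3,4] N  lex  "today"
[2,4] N/NP  >  k=3
[4,5] NP  lex  "saw"
[2,5] N  >  k=4
[5,6] (S\N)\N  lex  "from"
[2,6] S\N  <  k=5
[0,6] S  <  k=2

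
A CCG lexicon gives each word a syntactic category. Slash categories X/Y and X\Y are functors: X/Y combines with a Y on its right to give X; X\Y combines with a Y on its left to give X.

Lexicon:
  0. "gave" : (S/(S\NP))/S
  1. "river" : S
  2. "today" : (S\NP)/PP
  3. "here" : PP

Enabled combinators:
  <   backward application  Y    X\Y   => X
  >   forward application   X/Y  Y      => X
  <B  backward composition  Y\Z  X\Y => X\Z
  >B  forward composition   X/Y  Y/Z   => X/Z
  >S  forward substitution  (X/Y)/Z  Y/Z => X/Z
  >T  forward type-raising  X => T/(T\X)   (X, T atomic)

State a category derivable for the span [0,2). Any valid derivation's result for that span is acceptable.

[0,4] S   >
  [0,2] S/(S\NP)   >
    [0,1] "gave" : (S/(S\NP))/S
    [1,2] "river" : S
  [2,4] S\NP   >
    [2,3] "today" : (S\NP)/PP
    [3,4] "here" : PP

S/(S\NP)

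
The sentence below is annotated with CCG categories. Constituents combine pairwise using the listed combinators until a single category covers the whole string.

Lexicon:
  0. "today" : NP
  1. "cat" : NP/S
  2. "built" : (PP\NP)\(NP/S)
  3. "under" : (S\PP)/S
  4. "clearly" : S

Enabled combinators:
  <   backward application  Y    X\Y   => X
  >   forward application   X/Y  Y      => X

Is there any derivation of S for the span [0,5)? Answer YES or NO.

YES

[0,5] S   <
  [0,3] PP   <
    [0,1] "today" : NP
    [1,3] PP\NP   <
      [1,2] "cat" : NP/S
      [2,3] "built" : (PP\NP)\(NP/S)
  [3,5] S\PP   >
    [3,4] "under" : (S\PP)/S
    [4,5] "clearly" : S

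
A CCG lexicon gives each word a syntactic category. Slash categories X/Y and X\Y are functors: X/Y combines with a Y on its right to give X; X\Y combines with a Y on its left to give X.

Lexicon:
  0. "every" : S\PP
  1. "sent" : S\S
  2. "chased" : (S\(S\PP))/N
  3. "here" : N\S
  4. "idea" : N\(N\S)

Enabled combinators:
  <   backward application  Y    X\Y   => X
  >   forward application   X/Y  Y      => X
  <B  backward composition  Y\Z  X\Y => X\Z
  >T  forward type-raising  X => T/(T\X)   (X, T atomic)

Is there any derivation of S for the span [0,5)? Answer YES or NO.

YES

[0,5] S   <
  [0,2] S\PP   <B
    [0,1] "every" : S\PP
    [1,2] "sent" : S\S
  [2,5] S\(S\PP)   >
    [2,3] "chased" : (S\(S\PP))/N
    [3,5] N   <
      [3,4] "here" : N\S
      [4,5] "idea" : N\(N\S)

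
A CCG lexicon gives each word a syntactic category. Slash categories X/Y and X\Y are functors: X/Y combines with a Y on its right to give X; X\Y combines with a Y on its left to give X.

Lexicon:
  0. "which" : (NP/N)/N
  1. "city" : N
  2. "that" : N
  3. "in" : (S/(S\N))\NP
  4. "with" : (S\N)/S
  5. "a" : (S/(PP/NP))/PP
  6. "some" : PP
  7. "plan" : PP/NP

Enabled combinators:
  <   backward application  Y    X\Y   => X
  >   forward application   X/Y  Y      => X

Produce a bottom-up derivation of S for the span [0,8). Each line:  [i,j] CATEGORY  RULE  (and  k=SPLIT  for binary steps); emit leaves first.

[0,1] (NP/N)/N  lex  "which"
[1,2] N  lex  "city"
[0,2] NP/N  >  k=1
[2,3] N  lex  "that"
[0,3] NP  >  k=2
[3,4] (S/(S\N))\NP  lex  "in"
[0,4] S/(S\N)  <  k=3
[4,5] (S\N)/S  lex  "with"
[5,6] (S/(PP/NP))/PP  lex  "a"
[6,7] PP  lex  "some"
[5,7] S/(PP/NP)  >  k=6
[7,8] PP/NP  lex  "plan"
[5,8] S  >  k=7
[4,8] S\N  >  k=5
[0,8] S  >  k=4

[0,8] S   >
  [0,4] S/(S\N)   <
    [0,3] NP   >
      [0,2] NP/N   >
        [0,1] "which" : (NP/N)/N
        [1,2] "city" : N
      [2,3] "that" : N
    [3,4] "in" : (S/(S\N))\NP
  [4,8] S\N   >
    [4,5] "with" : (S\N)/S
    [5,8] S   >
      [5,7] S/(PP/NP)   >
        [5,6] "a" : (S/(PP/NP))/PP
        [6,7] "some" : PP
      [7,8] "plan" : PP/NP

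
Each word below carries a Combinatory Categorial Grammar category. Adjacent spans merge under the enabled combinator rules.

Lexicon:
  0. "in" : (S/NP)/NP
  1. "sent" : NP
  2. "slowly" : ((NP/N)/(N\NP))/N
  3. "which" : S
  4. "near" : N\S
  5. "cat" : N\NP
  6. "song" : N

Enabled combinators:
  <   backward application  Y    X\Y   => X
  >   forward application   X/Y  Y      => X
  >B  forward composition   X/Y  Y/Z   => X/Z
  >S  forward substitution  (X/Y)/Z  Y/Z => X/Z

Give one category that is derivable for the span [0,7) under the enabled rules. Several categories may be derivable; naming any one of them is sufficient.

S

[0,7] S   >
  [0,6] S/N   >B
    [0,2] S/NP   >
      [0,1] "in" : (S/NP)/NP
      [1,2] "sent" : NP
    [2,6] NP/N   >
      [2,5] (NP/N)/(N\NP)   >
        [2,3] "slowly" : ((NP/N)/(N\NP))/N
        [3,5] N   <
          [3,4] "which" : S
          [4,5] "near" : N\S
      [5,6] "cat" : N\NP
  [6,7] "song" : N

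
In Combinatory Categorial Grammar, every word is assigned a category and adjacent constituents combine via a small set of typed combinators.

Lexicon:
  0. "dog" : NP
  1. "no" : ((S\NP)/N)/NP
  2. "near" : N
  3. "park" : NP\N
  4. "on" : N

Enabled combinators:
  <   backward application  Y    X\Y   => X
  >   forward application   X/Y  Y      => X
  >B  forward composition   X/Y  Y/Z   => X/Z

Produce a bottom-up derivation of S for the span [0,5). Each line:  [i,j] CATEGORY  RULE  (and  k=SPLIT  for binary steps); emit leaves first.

[0,5] S   <
  [0,1] "dog" : NP
  [1,5] S\NP   >
    [1,4] (S\NP)/N   >
      [1,2] "no" : ((S\NP)/N)/NP
      [2,4] NP   <
        [2,3] "near" : N
        [3,4] "park" : NP\N
    [4,5] "on" : N

[0,1] NP  lex  "dog"
[1,2] ((S\NP)/N)/NP  lex  "no"
[2,3] N  lex  "near"
[3,4] NP\N  lex  "park"
[2,4] NP  <  k=3
[1,4] (S\NP)/N  >  k=2
[4,5] N  lex  "on"
[1,5] S\NP  >  k=4
[0,5] S  <  k=1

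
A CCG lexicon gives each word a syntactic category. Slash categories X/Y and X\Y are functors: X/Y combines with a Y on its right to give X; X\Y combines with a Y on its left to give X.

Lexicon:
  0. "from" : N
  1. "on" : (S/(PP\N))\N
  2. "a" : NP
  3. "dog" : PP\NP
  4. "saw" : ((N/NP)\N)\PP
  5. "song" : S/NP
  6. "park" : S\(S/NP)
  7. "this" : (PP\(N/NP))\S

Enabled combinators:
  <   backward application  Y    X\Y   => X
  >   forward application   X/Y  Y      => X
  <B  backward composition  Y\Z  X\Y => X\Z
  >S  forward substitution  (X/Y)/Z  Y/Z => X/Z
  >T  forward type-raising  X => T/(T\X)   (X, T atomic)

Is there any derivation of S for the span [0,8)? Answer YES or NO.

YES

[0,8] S   >
  [0,2] S/(PP\N)   <
    [0,1] "from" : N
    [1,2] "on" : (S/(PP\N))\N
  [2,8] PP\N   <B
    [2,5] (N/NP)\N   <
      [2,4] PP   <
        [2,3] "a" : NP
        [3,4] "dog" : PP\NP
      [4,5] "saw" : ((N/NP)\N)\PP
    [5,8] PP\(N/NP)   <
      [5,7] S   <
        [5,6] "song" : S/NP
        [6,7] "park" : S\(S/NP)
      [7,8] "this" : (PP\(N/NP))\S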